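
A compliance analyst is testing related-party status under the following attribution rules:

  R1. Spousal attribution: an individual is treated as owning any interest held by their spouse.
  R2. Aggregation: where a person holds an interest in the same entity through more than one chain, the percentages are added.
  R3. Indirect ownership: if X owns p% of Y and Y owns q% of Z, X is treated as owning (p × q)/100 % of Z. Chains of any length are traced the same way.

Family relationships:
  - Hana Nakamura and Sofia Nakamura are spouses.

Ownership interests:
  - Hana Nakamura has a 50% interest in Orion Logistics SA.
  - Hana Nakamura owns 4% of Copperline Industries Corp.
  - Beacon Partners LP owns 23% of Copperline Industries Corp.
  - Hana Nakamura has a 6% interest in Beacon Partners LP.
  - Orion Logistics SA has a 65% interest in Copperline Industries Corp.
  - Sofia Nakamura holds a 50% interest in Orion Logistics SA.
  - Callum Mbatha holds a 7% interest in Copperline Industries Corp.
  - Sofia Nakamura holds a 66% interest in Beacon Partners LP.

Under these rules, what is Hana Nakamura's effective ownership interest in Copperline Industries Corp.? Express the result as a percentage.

85.56%

By spousal attribution (R1), Hana Nakamura is treated as also owning Sofia Nakamura's interest in Beacon Partners LP, giving 6% + 66% = 72%.
By spousal attribution (R1), Hana Nakamura is treated as also owning Sofia Nakamura's interest in Orion Logistics SA, giving 50% + 50% = 100%.
Chain via Beacon Partners LP (R3): 72% × 23% = 16.56% of Copperline Industries Corp.
Chain via Orion Logistics SA (R3): 100% × 65% = 65% of Copperline Industries Corp.
Direct interest in Copperline Industries Corp: 4%.
Aggregating (R2): 16.56% + 65% + 4% = 85.56%.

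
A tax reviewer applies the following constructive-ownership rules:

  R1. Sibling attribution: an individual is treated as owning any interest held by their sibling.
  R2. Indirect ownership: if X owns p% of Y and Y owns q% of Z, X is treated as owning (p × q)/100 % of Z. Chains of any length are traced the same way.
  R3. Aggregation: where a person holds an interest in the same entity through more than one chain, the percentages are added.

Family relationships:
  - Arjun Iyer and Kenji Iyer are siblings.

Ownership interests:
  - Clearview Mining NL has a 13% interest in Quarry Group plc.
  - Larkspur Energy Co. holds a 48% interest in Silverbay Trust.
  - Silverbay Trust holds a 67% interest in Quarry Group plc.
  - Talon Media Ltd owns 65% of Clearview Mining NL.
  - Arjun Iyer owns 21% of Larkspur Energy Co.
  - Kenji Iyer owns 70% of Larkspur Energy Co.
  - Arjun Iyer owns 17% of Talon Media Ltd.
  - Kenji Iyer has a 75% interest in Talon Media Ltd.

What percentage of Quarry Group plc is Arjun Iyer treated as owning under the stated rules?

By sibling attribution (R1), Arjun Iyer is treated as also owning Kenji Iyer's interest in Talon Media Ltd, giving 17% + 75% = 92%.
By sibling attribution (R1), Arjun Iyer is treated as also owning Kenji Iyer's interest in Larkspur Energy Co, giving 21% + 70% = 91%.
Chain via Talon Media Ltd → Clearview Mining NL (R2): 92% × 65% × 13% = 7.774% of Quarry Group plc.
Chain via Larkspur Energy Co. → Silverbay Trust (R2): 91% × 48% × 67% = 29.2656% of Quarry Group plc.
Aggregating (R3): 7.774% + 29.2656% = 37.0396%.

37.0396%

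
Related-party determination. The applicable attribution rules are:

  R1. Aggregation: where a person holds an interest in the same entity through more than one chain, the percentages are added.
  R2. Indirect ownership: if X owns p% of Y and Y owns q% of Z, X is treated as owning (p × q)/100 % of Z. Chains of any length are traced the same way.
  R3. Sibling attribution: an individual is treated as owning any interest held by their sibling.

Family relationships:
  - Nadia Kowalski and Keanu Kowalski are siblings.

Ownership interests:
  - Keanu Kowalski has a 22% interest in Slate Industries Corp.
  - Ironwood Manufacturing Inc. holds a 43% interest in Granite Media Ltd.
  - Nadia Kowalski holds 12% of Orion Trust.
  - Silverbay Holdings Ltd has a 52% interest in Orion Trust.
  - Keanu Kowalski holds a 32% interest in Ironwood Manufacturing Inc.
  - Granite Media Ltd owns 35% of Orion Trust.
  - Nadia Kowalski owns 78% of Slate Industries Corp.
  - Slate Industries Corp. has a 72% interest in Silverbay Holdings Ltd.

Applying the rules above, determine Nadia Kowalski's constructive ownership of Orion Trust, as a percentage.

By sibling attribution (R3), Nadia Kowalski is treated as also owning Keanu Kowalski's interest in Slate Industries Corp, giving 78% + 22% = 100%.
By sibling attribution (R3), Nadia Kowalski is treated as owning Keanu Kowalski's 32% interest in Ironwood Manufacturing Inc.
Chain via Slate Industries Corp. → Silverbay Holdings Ltd (R2): 100% × 72% × 52% = 37.44% of Orion Trust.
Direct interest in Orion Trust: 12%.
Chain via Ironwood Manufacturing Inc. → Granite Media Ltd (R2): 32% × 43% × 35% = 4.816% of Orion Trust.
Aggregating (R1): 37.44% + 12% + 4.816% = 54.256%.

54.256%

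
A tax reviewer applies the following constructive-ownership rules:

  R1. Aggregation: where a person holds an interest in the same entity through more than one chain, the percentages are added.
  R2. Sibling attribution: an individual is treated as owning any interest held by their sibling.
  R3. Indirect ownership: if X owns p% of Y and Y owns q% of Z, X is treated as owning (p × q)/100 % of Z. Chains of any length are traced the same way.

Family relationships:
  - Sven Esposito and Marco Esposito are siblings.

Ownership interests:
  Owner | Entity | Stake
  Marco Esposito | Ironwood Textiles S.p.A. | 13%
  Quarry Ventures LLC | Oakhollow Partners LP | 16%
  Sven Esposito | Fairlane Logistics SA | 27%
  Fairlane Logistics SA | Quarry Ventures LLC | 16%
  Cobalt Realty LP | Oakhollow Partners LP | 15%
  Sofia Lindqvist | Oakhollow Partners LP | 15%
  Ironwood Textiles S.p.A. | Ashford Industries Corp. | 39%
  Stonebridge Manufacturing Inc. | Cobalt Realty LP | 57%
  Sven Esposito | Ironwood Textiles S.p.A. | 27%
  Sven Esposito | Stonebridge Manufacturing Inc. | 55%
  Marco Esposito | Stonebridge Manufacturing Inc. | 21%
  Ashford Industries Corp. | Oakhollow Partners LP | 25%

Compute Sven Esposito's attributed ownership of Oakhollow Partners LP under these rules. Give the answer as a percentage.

By sibling attribution (R2), Sven Esposito is treated as also owning Marco Esposito's interest in Stonebridge Manufacturing Inc, giving 55% + 21% = 76%.
By sibling attribution (R2), Sven Esposito is treated as also owning Marco Esposito's interest in Ironwood Textiles S.p.A, giving 27% + 13% = 40%.
Chain via Stonebridge Manufacturing Inc. → Cobalt Realty LP (R3): 76% × 57% × 15% = 6.498% of Oakhollow Partners LP.
Chain via Fairlane Logistics SA → Quarry Ventures LLC (R3): 27% × 16% × 16% = 0.6912% of Oakhollow Partners LP.
Chain via Ironwood Textiles S.p.A. → Ashford Industries Corp. (R3): 40% × 39% × 25% = 3.9% of Oakhollow Partners LP.
Aggregating (R1): 6.498% + 0.6912% + 3.9% = 11.0892%.

11.0892%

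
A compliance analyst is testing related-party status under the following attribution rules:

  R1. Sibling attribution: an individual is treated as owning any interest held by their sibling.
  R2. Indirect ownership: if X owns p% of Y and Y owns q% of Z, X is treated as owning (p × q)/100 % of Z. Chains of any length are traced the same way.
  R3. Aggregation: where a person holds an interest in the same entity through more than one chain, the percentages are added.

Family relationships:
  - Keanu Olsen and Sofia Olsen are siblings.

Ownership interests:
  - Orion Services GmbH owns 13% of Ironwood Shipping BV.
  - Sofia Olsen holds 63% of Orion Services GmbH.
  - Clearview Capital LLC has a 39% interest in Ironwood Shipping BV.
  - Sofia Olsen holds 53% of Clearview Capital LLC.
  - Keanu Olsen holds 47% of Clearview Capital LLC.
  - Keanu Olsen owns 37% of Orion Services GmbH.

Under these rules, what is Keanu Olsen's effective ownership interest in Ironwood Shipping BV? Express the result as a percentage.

52%

By sibling attribution (R1), Keanu Olsen is treated as also owning Sofia Olsen's interest in Clearview Capital LLC, giving 47% + 53% = 100%.
By sibling attribution (R1), Keanu Olsen is treated as also owning Sofia Olsen's interest in Orion Services GmbH, giving 37% + 63% = 100%.
Chain via Clearview Capital LLC (R2): 100% × 39% = 39% of Ironwood Shipping BV.
Chain via Orion Services GmbH (R2): 100% × 13% = 13% of Ironwood Shipping BV.
Aggregating (R3): 39% + 13% = 52%.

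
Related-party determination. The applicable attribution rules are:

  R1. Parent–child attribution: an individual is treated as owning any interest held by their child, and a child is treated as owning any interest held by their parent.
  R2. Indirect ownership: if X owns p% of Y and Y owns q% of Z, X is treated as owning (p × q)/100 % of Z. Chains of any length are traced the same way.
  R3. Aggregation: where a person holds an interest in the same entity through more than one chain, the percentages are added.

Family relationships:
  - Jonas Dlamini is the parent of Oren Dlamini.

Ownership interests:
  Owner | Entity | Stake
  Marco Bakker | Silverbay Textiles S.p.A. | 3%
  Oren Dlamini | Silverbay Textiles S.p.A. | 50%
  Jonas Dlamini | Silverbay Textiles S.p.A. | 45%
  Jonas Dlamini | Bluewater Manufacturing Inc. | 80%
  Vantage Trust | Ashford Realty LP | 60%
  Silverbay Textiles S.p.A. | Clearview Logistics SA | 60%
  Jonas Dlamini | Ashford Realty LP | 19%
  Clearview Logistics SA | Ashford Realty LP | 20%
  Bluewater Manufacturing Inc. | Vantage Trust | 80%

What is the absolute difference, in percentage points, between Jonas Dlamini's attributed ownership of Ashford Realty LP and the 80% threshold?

By parent–child attribution (R1), Jonas Dlamini is treated as also owning Oren Dlamini's interest in Silverbay Textiles S.p.A, giving 45% + 50% = 95%.
Chain via Bluewater Manufacturing Inc. → Vantage Trust (R2): 80% × 80% × 60% = 38.4% of Ashford Realty LP.
Chain via Silverbay Textiles S.p.A. → Clearview Logistics SA (R2): 95% × 60% × 20% = 11.4% of Ashford Realty LP.
Direct interest in Ashford Realty LP: 19%.
Aggregating (R3): 38.4% + 11.4% + 19% = 68.8%.
68.8% falls short of the 80% threshold by 11.2 percentage points.

11.2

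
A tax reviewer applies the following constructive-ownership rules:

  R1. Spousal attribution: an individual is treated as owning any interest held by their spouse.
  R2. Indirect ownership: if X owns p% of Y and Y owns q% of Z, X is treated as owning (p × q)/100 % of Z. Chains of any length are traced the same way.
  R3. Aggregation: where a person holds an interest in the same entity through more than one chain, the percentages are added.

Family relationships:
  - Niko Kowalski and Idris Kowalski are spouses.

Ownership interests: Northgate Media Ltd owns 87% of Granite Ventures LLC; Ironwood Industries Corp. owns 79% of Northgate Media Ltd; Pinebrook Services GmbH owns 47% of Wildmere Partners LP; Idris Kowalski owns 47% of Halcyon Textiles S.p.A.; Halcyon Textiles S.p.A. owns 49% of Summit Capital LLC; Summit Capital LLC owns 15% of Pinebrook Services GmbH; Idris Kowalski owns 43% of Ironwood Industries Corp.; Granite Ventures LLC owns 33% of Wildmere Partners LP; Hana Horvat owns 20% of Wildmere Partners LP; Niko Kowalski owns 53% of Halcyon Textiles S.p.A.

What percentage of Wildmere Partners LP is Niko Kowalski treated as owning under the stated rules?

13.207287%

By spousal attribution (R1), Niko Kowalski is treated as also owning Idris Kowalski's interest in Halcyon Textiles S.p.A, giving 53% + 47% = 100%.
By spousal attribution (R1), Niko Kowalski is treated as owning Idris Kowalski's 43% interest in Ironwood Industries Corp.
Chain via Halcyon Textiles S.p.A. → Summit Capital LLC → Pinebrook Services GmbH (R2): 100% × 49% × 15% × 47% = 3.4545% of Wildmere Partners LP.
Chain via Ironwood Industries Corp. → Northgate Media Ltd → Granite Ventures LLC (R2): 43% × 79% × 87% × 33% = 9.752787% of Wildmere Partners LP.
Aggregating (R3): 3.4545% + 9.752787% = 13.207287%.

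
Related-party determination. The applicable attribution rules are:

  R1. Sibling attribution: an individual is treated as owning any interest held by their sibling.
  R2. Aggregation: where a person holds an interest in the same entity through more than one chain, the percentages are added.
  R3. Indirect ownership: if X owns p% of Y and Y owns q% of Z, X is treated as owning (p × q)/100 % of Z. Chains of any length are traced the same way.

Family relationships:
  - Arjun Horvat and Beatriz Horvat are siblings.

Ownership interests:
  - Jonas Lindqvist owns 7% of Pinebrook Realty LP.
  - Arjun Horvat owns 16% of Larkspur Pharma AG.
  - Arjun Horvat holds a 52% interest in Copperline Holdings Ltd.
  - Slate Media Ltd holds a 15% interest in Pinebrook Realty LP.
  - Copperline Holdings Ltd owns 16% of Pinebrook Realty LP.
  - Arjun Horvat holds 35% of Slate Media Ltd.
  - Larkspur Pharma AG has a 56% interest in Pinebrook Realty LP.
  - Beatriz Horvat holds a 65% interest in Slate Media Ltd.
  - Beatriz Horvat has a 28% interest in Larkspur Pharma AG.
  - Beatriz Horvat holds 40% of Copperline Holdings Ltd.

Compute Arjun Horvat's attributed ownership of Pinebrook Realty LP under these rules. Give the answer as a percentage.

By sibling attribution (R1), Arjun Horvat is treated as also owning Beatriz Horvat's interest in Copperline Holdings Ltd, giving 52% + 40% = 92%.
By sibling attribution (R1), Arjun Horvat is treated as also owning Beatriz Horvat's interest in Slate Media Ltd, giving 35% + 65% = 100%.
By sibling attribution (R1), Arjun Horvat is treated as also owning Beatriz Horvat's interest in Larkspur Pharma AG, giving 16% + 28% = 44%.
Chain via Copperline Holdings Ltd (R3): 92% × 16% = 14.72% of Pinebrook Realty LP.
Chain via Slate Media Ltd (R3): 100% × 15% = 15% of Pinebrook Realty LP.
Chain via Larkspur Pharma AG (R3): 44% × 56% = 24.64% of Pinebrook Realty LP.
Aggregating (R2): 14.72% + 15% + 24.64% = 54.36%.

54.36%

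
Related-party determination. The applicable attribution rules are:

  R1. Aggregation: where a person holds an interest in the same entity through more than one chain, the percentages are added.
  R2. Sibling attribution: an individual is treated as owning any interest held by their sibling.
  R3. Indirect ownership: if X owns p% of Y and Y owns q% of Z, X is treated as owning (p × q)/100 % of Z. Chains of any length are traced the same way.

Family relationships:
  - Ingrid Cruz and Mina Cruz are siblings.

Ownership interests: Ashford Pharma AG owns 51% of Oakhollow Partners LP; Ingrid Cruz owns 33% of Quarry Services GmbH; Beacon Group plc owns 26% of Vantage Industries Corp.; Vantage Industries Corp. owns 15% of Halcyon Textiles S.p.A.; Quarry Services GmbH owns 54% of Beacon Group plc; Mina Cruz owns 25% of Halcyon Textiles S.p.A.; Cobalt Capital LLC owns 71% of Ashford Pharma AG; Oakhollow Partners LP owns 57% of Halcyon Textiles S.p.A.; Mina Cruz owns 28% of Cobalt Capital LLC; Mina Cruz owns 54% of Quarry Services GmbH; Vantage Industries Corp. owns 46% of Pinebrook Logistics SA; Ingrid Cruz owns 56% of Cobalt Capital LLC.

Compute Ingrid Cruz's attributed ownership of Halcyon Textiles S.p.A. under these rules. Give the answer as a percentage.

44.169568%

By sibling attribution (R2), Ingrid Cruz is treated as also owning Mina Cruz's interest in Quarry Services GmbH, giving 33% + 54% = 87%.
By sibling attribution (R2), Ingrid Cruz is treated as also owning Mina Cruz's interest in Cobalt Capital LLC, giving 56% + 28% = 84%.
By sibling attribution (R2), Ingrid Cruz is treated as owning Mina Cruz's 25% interest in Halcyon Textiles S.p.A.
Chain via Quarry Services GmbH → Beacon Group plc → Vantage Industries Corp. (R3): 87% × 54% × 26% × 15% = 1.83222% of Halcyon Textiles S.p.A.
Chain via Cobalt Capital LLC → Ashford Pharma AG → Oakhollow Partners LP (R3): 84% × 71% × 51% × 57% = 17.337348% of Halcyon Textiles S.p.A.
Direct interest in Halcyon Textiles S.p.A: 25%.
Aggregating (R1): 1.83222% + 17.337348% + 25% = 44.169568%.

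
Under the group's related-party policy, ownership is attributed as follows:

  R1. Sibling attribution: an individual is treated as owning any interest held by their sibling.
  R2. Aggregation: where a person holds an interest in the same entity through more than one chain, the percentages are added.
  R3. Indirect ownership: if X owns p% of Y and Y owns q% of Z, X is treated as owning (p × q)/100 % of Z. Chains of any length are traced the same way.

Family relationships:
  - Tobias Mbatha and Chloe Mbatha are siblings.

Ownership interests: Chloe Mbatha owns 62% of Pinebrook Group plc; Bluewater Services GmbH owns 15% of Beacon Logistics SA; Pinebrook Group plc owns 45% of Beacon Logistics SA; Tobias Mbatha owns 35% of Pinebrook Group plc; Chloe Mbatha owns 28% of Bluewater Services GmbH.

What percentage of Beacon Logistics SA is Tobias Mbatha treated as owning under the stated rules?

47.85%

By sibling attribution (R1), Tobias Mbatha is treated as also owning Chloe Mbatha's interest in Pinebrook Group plc, giving 35% + 62% = 97%.
By sibling attribution (R1), Tobias Mbatha is treated as owning Chloe Mbatha's 28% interest in Bluewater Services GmbH.
Chain via Pinebrook Group plc (R3): 97% × 45% = 43.65% of Beacon Logistics SA.
Chain via Bluewater Services GmbH (R3): 28% × 15% = 4.2% of Beacon Logistics SA.
Aggregating (R2): 43.65% + 4.2% = 47.85%.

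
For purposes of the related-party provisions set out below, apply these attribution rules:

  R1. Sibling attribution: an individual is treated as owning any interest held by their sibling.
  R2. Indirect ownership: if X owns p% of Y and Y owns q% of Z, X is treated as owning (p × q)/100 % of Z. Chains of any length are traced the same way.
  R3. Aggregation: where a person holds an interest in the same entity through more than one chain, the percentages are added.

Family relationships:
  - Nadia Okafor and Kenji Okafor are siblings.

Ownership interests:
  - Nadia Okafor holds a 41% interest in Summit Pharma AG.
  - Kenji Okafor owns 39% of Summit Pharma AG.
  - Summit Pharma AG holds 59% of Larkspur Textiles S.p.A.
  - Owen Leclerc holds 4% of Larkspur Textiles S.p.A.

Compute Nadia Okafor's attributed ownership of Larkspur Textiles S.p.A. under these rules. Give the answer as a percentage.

47.2%

By sibling attribution (R1), Nadia Okafor is treated as also owning Kenji Okafor's interest in Summit Pharma AG, giving 41% + 39% = 80%.
Chain via Summit Pharma AG (R2): 80% × 59% = 47.2% of Larkspur Textiles S.p.A.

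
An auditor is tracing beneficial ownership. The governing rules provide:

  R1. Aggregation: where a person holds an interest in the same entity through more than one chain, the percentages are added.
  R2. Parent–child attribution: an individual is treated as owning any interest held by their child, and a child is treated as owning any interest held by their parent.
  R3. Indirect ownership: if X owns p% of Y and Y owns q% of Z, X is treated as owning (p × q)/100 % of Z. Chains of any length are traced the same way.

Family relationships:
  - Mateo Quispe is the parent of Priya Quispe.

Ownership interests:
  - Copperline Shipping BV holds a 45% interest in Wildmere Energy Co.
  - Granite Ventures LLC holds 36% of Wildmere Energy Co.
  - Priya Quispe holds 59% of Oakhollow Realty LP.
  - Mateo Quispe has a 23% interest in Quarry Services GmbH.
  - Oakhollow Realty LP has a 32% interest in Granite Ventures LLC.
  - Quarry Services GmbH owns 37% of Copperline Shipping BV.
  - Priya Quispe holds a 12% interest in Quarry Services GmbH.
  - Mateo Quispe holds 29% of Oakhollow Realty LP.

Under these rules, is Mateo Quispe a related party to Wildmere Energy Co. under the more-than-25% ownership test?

No

By parent–child attribution (R2), Mateo Quispe is treated as also owning Priya Quispe's interest in Quarry Services GmbH, giving 23% + 12% = 35%.
By parent–child attribution (R2), Mateo Quispe is treated as also owning Priya Quispe's interest in Oakhollow Realty LP, giving 29% + 59% = 88%.
Chain via Quarry Services GmbH → Copperline Shipping BV (R3): 35% × 37% × 45% = 5.8275% of Wildmere Energy Co.
Chain via Oakhollow Realty LP → Granite Ventures LLC (R3): 88% × 32% × 36% = 10.1376% of Wildmere Energy Co.
Aggregating (R1): 5.8275% + 10.1376% = 15.9651%.
15.9651% does not exceed the 25% threshold, so Mateo is not a related party to Wildmere Energy Co.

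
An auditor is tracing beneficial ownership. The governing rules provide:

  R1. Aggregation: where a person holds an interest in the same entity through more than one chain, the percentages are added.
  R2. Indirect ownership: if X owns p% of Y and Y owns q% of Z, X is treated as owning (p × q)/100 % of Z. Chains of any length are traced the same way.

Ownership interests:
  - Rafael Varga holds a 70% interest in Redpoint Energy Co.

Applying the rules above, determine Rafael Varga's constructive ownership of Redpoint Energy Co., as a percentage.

70%

Direct interest in Redpoint Energy Co: 70%.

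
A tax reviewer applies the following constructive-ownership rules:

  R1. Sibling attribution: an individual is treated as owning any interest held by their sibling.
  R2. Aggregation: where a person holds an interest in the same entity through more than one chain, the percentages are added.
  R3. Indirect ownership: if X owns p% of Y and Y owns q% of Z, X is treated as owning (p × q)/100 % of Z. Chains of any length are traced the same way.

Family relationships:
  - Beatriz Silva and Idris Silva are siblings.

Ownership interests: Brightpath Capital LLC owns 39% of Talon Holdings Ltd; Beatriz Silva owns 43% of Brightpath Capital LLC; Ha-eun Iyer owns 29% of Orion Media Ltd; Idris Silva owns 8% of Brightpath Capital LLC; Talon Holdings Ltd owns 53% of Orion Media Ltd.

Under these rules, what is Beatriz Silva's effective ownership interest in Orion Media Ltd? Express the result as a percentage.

By sibling attribution (R1), Beatriz Silva is treated as also owning Idris Silva's interest in Brightpath Capital LLC, giving 43% + 8% = 51%.
Chain via Brightpath Capital LLC → Talon Holdings Ltd (R3): 51% × 39% × 53% = 10.5417% of Orion Media Ltd.

10.5417%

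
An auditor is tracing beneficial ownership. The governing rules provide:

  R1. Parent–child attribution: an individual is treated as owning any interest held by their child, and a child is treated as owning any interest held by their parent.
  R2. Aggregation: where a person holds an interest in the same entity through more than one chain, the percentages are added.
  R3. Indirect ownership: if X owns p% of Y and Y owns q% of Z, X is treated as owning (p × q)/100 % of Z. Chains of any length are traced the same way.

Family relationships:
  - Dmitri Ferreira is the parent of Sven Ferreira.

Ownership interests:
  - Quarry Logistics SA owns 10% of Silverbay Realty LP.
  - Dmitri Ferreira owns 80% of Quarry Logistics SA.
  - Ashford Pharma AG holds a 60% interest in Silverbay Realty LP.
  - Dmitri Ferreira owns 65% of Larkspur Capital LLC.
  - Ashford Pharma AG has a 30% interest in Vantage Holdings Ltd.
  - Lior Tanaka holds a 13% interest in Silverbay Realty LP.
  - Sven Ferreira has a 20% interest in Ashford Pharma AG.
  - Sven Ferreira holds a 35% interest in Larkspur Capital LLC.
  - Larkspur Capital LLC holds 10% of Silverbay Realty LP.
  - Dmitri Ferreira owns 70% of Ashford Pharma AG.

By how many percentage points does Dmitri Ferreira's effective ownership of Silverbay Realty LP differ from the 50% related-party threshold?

22

By parent–child attribution (R1), Dmitri Ferreira is treated as also owning Sven Ferreira's interest in Larkspur Capital LLC, giving 65% + 35% = 100%.
By parent–child attribution (R1), Dmitri Ferreira is treated as also owning Sven Ferreira's interest in Ashford Pharma AG, giving 70% + 20% = 90%.
Chain via Larkspur Capital LLC (R3): 100% × 10% = 10% of Silverbay Realty LP.
Chain via Quarry Logistics SA (R3): 80% × 10% = 8% of Silverbay Realty LP.
Chain via Ashford Pharma AG (R3): 90% × 60% = 54% of Silverbay Realty LP.
Aggregating (R2): 10% + 8% + 54% = 72%.
72% exceeds the 50% threshold by 22 percentage points.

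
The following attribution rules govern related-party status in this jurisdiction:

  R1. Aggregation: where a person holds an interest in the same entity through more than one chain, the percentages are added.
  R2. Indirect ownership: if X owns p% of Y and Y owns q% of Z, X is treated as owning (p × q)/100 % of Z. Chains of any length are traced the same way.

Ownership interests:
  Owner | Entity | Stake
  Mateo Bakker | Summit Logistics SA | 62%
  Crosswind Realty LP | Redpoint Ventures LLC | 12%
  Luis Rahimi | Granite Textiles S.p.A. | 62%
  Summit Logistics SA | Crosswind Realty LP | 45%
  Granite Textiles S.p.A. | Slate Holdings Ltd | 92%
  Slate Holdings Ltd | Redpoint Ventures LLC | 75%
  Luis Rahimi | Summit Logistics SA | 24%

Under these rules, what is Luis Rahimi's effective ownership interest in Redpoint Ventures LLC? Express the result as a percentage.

Chain via Summit Logistics SA → Crosswind Realty LP (R2): 24% × 45% × 12% = 1.296% of Redpoint Ventures LLC.
Chain via Granite Textiles S.p.A. → Slate Holdings Ltd (R2): 62% × 92% × 75% = 42.78% of Redpoint Ventures LLC.
Aggregating (R1): 1.296% + 42.78% = 44.076%.

44.076%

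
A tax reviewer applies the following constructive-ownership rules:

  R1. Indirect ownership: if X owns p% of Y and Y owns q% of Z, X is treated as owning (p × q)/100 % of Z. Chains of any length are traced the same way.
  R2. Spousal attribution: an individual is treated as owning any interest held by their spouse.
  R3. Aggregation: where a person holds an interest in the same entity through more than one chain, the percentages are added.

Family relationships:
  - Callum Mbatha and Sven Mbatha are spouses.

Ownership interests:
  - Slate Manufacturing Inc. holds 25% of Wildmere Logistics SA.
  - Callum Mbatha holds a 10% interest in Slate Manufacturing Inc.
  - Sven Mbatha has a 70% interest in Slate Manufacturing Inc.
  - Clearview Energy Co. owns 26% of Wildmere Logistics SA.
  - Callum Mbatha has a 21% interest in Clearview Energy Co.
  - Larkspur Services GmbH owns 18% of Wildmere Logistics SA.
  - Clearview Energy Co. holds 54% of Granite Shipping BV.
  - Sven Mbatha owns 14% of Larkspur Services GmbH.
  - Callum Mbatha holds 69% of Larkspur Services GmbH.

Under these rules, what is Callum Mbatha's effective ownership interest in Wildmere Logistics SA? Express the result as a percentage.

By spousal attribution (R2), Callum Mbatha is treated as also owning Sven Mbatha's interest in Larkspur Services GmbH, giving 69% + 14% = 83%.
By spousal attribution (R2), Callum Mbatha is treated as also owning Sven Mbatha's interest in Slate Manufacturing Inc, giving 10% + 70% = 80%.
Chain via Larkspur Services GmbH (R1): 83% × 18% = 14.94% of Wildmere Logistics SA.
Chain via Clearview Energy Co. (R1): 21% × 26% = 5.46% of Wildmere Logistics SA.
Chain via Slate Manufacturing Inc. (R1): 80% × 25% = 20% of Wildmere Logistics SA.
Aggregating (R3): 14.94% + 5.46% + 20% = 40.4%.

40.4%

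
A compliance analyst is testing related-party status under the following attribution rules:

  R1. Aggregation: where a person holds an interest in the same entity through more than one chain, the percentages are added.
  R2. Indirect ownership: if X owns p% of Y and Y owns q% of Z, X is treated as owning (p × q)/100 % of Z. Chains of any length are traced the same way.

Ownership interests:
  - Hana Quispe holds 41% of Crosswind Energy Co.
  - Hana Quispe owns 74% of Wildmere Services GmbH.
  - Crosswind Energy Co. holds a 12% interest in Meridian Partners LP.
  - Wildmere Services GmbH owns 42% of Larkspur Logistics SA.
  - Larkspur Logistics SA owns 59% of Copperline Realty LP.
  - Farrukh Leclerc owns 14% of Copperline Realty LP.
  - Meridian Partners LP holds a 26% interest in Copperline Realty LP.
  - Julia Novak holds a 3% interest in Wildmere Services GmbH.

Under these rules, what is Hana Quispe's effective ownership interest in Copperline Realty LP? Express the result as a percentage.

Chain via Crosswind Energy Co. → Meridian Partners LP (R2): 41% × 12% × 26% = 1.2792% of Copperline Realty LP.
Chain via Wildmere Services GmbH → Larkspur Logistics SA (R2): 74% × 42% × 59% = 18.3372% of Copperline Realty LP.
Aggregating (R1): 1.2792% + 18.3372% = 19.6164%.

19.6164%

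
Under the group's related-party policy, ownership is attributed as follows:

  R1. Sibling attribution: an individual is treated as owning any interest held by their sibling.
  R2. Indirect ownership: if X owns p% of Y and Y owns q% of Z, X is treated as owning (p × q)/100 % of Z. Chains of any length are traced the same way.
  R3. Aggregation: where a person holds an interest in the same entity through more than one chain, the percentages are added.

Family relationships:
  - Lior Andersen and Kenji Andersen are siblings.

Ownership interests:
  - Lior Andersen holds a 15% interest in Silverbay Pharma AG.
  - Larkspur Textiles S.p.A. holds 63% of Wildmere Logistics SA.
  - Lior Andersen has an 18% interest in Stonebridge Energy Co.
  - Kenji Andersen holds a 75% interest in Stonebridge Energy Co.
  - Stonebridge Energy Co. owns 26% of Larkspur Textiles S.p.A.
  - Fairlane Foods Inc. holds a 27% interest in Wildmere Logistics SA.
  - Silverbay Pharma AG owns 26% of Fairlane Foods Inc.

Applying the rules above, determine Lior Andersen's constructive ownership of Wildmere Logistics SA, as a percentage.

16.2864%

By sibling attribution (R1), Lior Andersen is treated as also owning Kenji Andersen's interest in Stonebridge Energy Co, giving 18% + 75% = 93%.
Chain via Stonebridge Energy Co. → Larkspur Textiles S.p.A. (R2): 93% × 26% × 63% = 15.2334% of Wildmere Logistics SA.
Chain via Silverbay Pharma AG → Fairlane Foods Inc. (R2): 15% × 26% × 27% = 1.053% of Wildmere Logistics SA.
Aggregating (R3): 15.2334% + 1.053% = 16.2864%.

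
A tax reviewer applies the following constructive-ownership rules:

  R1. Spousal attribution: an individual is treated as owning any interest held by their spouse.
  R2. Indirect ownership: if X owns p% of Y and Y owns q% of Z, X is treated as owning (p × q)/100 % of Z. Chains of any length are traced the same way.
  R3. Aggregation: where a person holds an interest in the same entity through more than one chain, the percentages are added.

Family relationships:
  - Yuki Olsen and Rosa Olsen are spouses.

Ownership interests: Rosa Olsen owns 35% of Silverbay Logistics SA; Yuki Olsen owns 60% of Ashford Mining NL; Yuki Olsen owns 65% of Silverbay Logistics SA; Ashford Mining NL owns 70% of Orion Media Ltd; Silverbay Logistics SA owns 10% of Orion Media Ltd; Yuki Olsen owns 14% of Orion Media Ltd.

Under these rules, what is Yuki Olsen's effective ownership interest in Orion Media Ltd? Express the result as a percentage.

66%

By spousal attribution (R1), Yuki Olsen is treated as also owning Rosa Olsen's interest in Silverbay Logistics SA, giving 65% + 35% = 100%.
Chain via Silverbay Logistics SA (R2): 100% × 10% = 10% of Orion Media Ltd.
Chain via Ashford Mining NL (R2): 60% × 70% = 42% of Orion Media Ltd.
Direct interest in Orion Media Ltd: 14%.
Aggregating (R3): 10% + 42% + 14% = 66%.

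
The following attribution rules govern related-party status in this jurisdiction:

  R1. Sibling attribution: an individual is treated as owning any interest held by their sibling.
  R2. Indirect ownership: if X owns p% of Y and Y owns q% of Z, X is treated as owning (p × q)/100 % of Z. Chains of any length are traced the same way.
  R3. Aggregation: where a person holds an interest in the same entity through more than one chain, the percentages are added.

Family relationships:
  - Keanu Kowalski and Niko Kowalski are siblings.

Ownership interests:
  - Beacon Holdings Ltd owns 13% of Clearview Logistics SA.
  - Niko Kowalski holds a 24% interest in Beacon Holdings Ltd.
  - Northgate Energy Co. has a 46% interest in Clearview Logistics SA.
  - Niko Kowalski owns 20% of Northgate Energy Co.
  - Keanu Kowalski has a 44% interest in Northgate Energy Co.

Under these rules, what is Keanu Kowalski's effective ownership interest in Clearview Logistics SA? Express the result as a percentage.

32.56%

By sibling attribution (R1), Keanu Kowalski is treated as also owning Niko Kowalski's interest in Northgate Energy Co, giving 44% + 20% = 64%.
By sibling attribution (R1), Keanu Kowalski is treated as owning Niko Kowalski's 24% interest in Beacon Holdings Ltd.
Chain via Northgate Energy Co. (R2): 64% × 46% = 29.44% of Clearview Logistics SA.
Chain via Beacon Holdings Ltd (R2): 24% × 13% = 3.12% of Clearview Logistics SA.
Aggregating (R3): 29.44% + 3.12% = 32.56%.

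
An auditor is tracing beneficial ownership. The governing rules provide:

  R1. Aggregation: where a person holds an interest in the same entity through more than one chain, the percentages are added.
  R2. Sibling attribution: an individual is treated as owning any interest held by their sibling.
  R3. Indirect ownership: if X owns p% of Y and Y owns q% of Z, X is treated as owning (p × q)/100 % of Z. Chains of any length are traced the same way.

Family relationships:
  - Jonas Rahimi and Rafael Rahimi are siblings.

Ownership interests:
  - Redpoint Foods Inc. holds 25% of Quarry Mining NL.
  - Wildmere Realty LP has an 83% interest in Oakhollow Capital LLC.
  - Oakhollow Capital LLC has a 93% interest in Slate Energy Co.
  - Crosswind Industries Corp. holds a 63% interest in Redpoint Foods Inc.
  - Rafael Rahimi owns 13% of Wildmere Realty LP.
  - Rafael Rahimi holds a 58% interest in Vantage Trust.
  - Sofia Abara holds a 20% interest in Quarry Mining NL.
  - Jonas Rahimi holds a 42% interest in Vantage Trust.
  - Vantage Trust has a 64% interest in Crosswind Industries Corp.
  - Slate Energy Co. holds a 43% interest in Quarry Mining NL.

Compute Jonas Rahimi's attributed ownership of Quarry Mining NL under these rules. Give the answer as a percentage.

By sibling attribution (R2), Jonas Rahimi is treated as also owning Rafael Rahimi's interest in Vantage Trust, giving 42% + 58% = 100%.
By sibling attribution (R2), Jonas Rahimi is treated as owning Rafael Rahimi's 13% interest in Wildmere Realty LP.
Chain via Vantage Trust → Crosswind Industries Corp. → Redpoint Foods Inc. (R3): 100% × 64% × 63% × 25% = 10.08% of Quarry Mining NL.
Chain via Wildmere Realty LP → Oakhollow Capital LLC → Slate Energy Co. (R3): 13% × 83% × 93% × 43% = 4.314921% of Quarry Mining NL.
Aggregating (R1): 10.08% + 4.314921% = 14.394921%.

14.394921%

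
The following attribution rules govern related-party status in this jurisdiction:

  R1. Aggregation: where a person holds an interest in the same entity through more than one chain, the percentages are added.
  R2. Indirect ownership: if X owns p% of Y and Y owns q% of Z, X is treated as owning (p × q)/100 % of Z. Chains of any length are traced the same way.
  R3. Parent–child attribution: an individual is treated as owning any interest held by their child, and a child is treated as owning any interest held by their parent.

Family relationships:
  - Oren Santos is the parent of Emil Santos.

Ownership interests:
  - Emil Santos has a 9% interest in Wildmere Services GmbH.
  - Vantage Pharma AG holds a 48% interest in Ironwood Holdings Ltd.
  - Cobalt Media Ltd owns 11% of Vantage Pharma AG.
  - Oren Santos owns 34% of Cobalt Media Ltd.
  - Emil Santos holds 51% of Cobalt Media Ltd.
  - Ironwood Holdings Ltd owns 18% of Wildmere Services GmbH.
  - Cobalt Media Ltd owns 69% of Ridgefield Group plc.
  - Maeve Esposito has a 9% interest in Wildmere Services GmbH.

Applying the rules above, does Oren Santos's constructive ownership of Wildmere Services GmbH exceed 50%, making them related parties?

No

By parent–child attribution (R3), Oren Santos is treated as also owning Emil Santos's interest in Cobalt Media Ltd, giving 34% + 51% = 85%.
By parent–child attribution (R3), Oren Santos is treated as owning Emil Santos's 9% interest in Wildmere Services GmbH.
Chain via Cobalt Media Ltd → Vantage Pharma AG → Ironwood Holdings Ltd (R2): 85% × 11% × 48% × 18% = 0.80784% of Wildmere Services GmbH.
Direct interest in Wildmere Services GmbH: 9%.
Aggregating (R1): 0.80784% + 9% = 9.80784%.
9.80784% does not exceed the 50% threshold, so Oren is not a related party to Wildmere Services GmbH.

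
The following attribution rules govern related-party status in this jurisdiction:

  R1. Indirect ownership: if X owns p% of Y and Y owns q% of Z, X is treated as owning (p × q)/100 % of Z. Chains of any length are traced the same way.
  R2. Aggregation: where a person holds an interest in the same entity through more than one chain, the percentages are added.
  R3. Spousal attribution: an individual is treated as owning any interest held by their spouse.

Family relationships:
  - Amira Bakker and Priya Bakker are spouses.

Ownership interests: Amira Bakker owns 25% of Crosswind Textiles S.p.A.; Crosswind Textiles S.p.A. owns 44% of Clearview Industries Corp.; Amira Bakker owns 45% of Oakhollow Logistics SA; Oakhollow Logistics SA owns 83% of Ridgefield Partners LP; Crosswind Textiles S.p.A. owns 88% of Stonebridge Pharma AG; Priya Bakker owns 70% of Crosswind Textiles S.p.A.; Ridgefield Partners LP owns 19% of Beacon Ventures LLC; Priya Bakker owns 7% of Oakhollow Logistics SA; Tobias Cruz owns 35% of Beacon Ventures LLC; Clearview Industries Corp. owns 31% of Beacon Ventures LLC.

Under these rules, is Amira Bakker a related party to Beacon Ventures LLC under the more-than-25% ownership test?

By spousal attribution (R3), Amira Bakker is treated as also owning Priya Bakker's interest in Oakhollow Logistics SA, giving 45% + 7% = 52%.
By spousal attribution (R3), Amira Bakker is treated as also owning Priya Bakker's interest in Crosswind Textiles S.p.A, giving 25% + 70% = 95%.
Chain via Oakhollow Logistics SA → Ridgefield Partners LP (R1): 52% × 83% × 19% = 8.2004% of Beacon Ventures LLC.
Chain via Crosswind Textiles S.p.A. → Clearview Industries Corp. (R1): 95% × 44% × 31% = 12.958% of Beacon Ventures LLC.
Aggregating (R2): 8.2004% + 12.958% = 21.1584%.
21.1584% does not exceed the 25% threshold, so Amira is not a related party to Beacon Ventures LLC.

No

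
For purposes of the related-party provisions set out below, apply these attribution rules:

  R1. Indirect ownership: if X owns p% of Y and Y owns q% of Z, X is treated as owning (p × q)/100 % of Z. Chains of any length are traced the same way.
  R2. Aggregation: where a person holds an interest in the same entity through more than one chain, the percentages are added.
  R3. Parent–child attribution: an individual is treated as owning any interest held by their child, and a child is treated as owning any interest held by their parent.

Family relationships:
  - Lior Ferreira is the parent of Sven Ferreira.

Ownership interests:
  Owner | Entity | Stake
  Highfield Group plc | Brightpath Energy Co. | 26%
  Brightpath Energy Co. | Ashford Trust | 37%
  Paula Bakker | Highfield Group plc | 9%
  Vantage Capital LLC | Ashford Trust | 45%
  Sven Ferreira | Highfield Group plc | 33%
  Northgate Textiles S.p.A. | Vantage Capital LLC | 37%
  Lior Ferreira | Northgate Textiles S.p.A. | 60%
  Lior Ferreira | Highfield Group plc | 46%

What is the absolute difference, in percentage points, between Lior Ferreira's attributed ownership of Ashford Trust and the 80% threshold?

By parent–child attribution (R3), Lior Ferreira is treated as also owning Sven Ferreira's interest in Highfield Group plc, giving 46% + 33% = 79%.
Chain via Highfield Group plc → Brightpath Energy Co. (R1): 79% × 26% × 37% = 7.5998% of Ashford Trust.
Chain via Northgate Textiles S.p.A. → Vantage Capital LLC (R1): 60% × 37% × 45% = 9.99% of Ashford Trust.
Aggregating (R2): 7.5998% + 9.99% = 17.5898%.
17.5898% falls short of the 80% threshold by 62.4102 percentage points.

62.4102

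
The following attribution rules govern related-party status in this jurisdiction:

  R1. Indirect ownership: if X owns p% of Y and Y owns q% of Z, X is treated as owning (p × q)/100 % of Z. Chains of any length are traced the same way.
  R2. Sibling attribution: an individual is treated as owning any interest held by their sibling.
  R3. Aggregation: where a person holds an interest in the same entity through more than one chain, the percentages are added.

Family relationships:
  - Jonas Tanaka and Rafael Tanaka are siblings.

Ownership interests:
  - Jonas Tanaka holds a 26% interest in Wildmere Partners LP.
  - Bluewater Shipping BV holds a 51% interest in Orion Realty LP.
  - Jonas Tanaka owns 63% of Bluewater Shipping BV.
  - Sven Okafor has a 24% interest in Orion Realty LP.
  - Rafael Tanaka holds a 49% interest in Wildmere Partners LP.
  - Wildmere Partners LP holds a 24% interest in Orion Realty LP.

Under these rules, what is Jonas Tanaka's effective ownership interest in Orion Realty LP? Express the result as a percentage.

50.13%

By sibling attribution (R2), Jonas Tanaka is treated as also owning Rafael Tanaka's interest in Wildmere Partners LP, giving 26% + 49% = 75%.
Chain via Bluewater Shipping BV (R1): 63% × 51% = 32.13% of Orion Realty LP.
Chain via Wildmere Partners LP (R1): 75% × 24% = 18% of Orion Realty LP.
Aggregating (R3): 32.13% + 18% = 50.13%.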